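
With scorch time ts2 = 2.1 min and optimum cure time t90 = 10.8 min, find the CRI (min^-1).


CRI = 100 / (t90 - ts2)
= 100 / (10.8 - 2.1)
= 100 / 8.7
= 11.49 min^-1

11.49 min^-1


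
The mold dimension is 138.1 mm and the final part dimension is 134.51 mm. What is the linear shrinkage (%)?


Shrinkage = (mold - part) / mold * 100
= (138.1 - 134.51) / 138.1 * 100
= 3.59 / 138.1 * 100
= 2.6%

2.6%


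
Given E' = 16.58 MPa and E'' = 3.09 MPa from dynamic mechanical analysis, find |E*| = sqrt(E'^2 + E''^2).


|E*| = sqrt(E'^2 + E''^2)
= sqrt(16.58^2 + 3.09^2)
= sqrt(274.8964 + 9.5481)
= 16.865 MPa

16.865 MPa


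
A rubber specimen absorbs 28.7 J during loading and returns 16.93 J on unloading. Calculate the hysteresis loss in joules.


Hysteresis loss = loading - unloading
= 28.7 - 16.93
= 11.77 J

11.77 J


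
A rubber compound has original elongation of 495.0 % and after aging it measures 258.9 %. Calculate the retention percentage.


Retention = aged / original * 100
= 258.9 / 495.0 * 100
= 52.3%

52.3%


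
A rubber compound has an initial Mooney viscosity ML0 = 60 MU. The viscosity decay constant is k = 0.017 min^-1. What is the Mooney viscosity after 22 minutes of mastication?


ML = ML0 * exp(-k * t)
ML = 60 * exp(-0.017 * 22)
ML = 60 * 0.6880
ML = 41.28 MU

41.28 MU


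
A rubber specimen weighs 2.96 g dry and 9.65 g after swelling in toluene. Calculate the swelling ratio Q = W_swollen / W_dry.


Q = W_swollen / W_dry
Q = 9.65 / 2.96
Q = 3.26

Q = 3.26


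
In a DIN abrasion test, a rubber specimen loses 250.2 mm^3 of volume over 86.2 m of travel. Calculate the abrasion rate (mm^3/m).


Rate = volume_loss / distance
= 250.2 / 86.2
= 2.903 mm^3/m

2.903 mm^3/m


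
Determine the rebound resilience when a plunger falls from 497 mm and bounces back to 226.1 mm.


Resilience = h_rebound / h_drop * 100
= 226.1 / 497 * 100
= 45.5%

45.5%


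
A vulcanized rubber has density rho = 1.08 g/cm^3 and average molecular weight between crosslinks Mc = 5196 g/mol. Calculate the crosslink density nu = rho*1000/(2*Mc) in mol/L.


nu = rho * 1000 / (2 * Mc)
nu = 1.08 * 1000 / (2 * 5196)
nu = 1080.0 / 10392
nu = 0.1039 mol/L

0.1039 mol/L


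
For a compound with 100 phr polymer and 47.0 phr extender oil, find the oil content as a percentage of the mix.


Oil % = oil / (100 + oil) * 100
= 47.0 / (100 + 47.0) * 100
= 47.0 / 147.0 * 100
= 31.97%

31.97%


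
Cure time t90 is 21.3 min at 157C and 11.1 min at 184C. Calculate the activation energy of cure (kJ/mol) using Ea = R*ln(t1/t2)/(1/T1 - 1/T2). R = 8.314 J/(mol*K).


T1 = 430.15 K, T2 = 457.15 K
1/T1 - 1/T2 = 1.3730e-04
ln(t1/t2) = ln(21.3/11.1) = 0.6518
Ea = 8.314 * 0.6518 / 1.3730e-04 = 39465.1647 J/mol
Ea = 39.47 kJ/mol

39.47 kJ/mol


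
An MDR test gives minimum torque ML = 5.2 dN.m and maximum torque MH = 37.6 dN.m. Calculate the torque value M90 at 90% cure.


M90 = ML + 0.9 * (MH - ML)
M90 = 5.2 + 0.9 * (37.6 - 5.2)
M90 = 5.2 + 0.9 * 32.4
M90 = 34.36 dN.m

34.36 dN.m


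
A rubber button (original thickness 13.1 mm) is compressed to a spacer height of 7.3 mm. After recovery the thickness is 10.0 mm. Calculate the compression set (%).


CS = (t0 - recovered) / (t0 - ts) * 100
= (13.1 - 10.0) / (13.1 - 7.3) * 100
= 3.1 / 5.8 * 100
= 53.4%

53.4%


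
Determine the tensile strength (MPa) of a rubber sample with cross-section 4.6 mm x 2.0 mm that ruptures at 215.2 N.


Area = width * thickness = 4.6 * 2.0 = 9.2 mm^2
TS = force / area = 215.2 / 9.2 = 23.39 MPa

23.39 MPa


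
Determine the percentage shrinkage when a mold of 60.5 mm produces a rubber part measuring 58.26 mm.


Shrinkage = (mold - part) / mold * 100
= (60.5 - 58.26) / 60.5 * 100
= 2.24 / 60.5 * 100
= 3.7%

3.7%


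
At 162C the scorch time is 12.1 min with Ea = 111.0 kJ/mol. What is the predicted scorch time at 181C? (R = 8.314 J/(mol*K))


Convert temperatures: T1 = 162 + 273.15 = 435.15 K, T2 = 181 + 273.15 = 454.15 K
ts2_new = 12.1 * exp(111000 / 8.314 * (1/454.15 - 1/435.15))
1/T2 - 1/T1 = -9.6142e-05
ts2_new = 3.35 min

3.35 min


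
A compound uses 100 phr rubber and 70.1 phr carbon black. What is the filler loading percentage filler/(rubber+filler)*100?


Filler % = filler / (rubber + filler) * 100
= 70.1 / (100 + 70.1) * 100
= 70.1 / 170.1 * 100
= 41.21%

41.21%


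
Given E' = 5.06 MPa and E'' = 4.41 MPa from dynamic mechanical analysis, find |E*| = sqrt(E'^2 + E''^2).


|E*| = sqrt(E'^2 + E''^2)
= sqrt(5.06^2 + 4.41^2)
= sqrt(25.6036 + 19.4481)
= 6.712 MPa

6.712 MPa


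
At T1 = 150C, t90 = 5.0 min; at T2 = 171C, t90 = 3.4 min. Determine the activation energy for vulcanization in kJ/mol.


T1 = 423.15 K, T2 = 444.15 K
1/T1 - 1/T2 = 1.1174e-04
ln(t1/t2) = ln(5.0/3.4) = 0.3857
Ea = 8.314 * 0.3857 / 1.1174e-04 = 28696.0505 J/mol
Ea = 28.7 kJ/mol

28.7 kJ/mol


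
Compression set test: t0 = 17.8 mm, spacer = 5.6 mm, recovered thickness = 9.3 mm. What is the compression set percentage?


CS = (t0 - recovered) / (t0 - ts) * 100
= (17.8 - 9.3) / (17.8 - 5.6) * 100
= 8.5 / 12.2 * 100
= 69.7%

69.7%


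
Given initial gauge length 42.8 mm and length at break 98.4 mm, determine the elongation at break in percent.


Elongation = (Lf - L0) / L0 * 100
= (98.4 - 42.8) / 42.8 * 100
= 55.6 / 42.8 * 100
= 129.9%

129.9%


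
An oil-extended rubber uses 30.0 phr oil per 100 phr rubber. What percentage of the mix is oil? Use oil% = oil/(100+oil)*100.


Oil % = oil / (100 + oil) * 100
= 30.0 / (100 + 30.0) * 100
= 30.0 / 130.0 * 100
= 23.08%

23.08%


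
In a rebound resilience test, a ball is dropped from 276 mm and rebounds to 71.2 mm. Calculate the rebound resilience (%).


Resilience = h_rebound / h_drop * 100
= 71.2 / 276 * 100
= 25.8%

25.8%


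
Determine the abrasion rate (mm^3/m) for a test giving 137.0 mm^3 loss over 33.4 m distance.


Rate = volume_loss / distance
= 137.0 / 33.4
= 4.102 mm^3/m

4.102 mm^3/m


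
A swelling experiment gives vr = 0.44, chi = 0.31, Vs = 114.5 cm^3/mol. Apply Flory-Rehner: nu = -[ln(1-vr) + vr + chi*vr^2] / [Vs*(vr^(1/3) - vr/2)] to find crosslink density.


ln(1 - vr) = ln(1 - 0.44) = -0.5798
Numerator = -((-0.5798) + 0.44 + 0.31 * 0.44^2) = 0.0798
Denominator = 114.5 * (0.44^(1/3) - 0.44/2) = 61.8976
nu = 0.0798 / 61.8976 = 0.0013 mol/cm^3

0.0013 mol/cm^3


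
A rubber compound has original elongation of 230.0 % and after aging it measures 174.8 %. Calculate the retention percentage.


Retention = aged / original * 100
= 174.8 / 230.0 * 100
= 76.0%

76.0%


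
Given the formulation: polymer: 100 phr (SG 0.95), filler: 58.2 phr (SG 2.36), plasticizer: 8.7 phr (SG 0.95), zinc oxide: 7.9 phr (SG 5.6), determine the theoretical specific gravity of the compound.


Sum of weights = 174.8
Volume contributions:
  polymer: 100/0.95 = 105.2632
  filler: 58.2/2.36 = 24.6610
  plasticizer: 8.7/0.95 = 9.1579
  zinc oxide: 7.9/5.6 = 1.4107
Sum of volumes = 140.4928
SG = 174.8 / 140.4928 = 1.244

SG = 1.244


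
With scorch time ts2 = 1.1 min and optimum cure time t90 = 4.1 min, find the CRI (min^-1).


CRI = 100 / (t90 - ts2)
= 100 / (4.1 - 1.1)
= 100 / 3.0
= 33.33 min^-1

33.33 min^-1


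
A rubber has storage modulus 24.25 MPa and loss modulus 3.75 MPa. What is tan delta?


tan delta = E'' / E'
= 3.75 / 24.25
= 0.1546

tan delta = 0.1546


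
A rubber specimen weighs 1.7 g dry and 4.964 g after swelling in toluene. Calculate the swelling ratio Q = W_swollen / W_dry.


Q = W_swollen / W_dry
Q = 4.964 / 1.7
Q = 2.92

Q = 2.92


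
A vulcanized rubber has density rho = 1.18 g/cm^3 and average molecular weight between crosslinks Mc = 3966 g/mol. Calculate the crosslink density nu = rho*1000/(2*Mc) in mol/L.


nu = rho * 1000 / (2 * Mc)
nu = 1.18 * 1000 / (2 * 3966)
nu = 1180.0 / 7932
nu = 0.1488 mol/L

0.1488 mol/L


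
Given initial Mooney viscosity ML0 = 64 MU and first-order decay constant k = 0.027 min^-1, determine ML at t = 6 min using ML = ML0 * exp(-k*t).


ML = ML0 * exp(-k * t)
ML = 64 * exp(-0.027 * 6)
ML = 64 * 0.8504
ML = 54.43 MU

54.43 MU


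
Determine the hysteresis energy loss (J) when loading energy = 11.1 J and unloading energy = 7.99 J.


Hysteresis loss = loading - unloading
= 11.1 - 7.99
= 3.11 J

3.11 J


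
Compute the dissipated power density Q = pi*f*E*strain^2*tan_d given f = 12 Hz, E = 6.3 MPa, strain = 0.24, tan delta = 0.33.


Q = pi * f * E * strain^2 * tan_d
= pi * 12 * 6.3 * 0.24^2 * 0.33
= pi * 12 * 6.3 * 0.0576 * 0.33
= 4.5145

Q = 4.5145


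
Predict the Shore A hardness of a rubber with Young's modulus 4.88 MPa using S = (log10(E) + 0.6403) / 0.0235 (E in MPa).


log10(E) = 0.0235*S - 0.6403  =>  S = (log10(E) + 0.6403) / 0.0235
log10(4.88) = 0.688420
S = (0.688420 + 0.6403) / 0.0235 = 1.328720 / 0.0235
S = 56.5

Shore A = 56.5


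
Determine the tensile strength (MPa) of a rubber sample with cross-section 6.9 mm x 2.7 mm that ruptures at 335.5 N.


Area = width * thickness = 6.9 * 2.7 = 18.63 mm^2
TS = force / area = 335.5 / 18.63 = 18.01 MPa

18.01 MPa


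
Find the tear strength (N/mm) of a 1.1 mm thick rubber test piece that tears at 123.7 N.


Tear strength = force / thickness
= 123.7 / 1.1
= 112.45 N/mm

112.45 N/mm


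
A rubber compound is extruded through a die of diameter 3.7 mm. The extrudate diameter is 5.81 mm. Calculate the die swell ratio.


Die swell ratio = D_extrudate / D_die
= 5.81 / 3.7
= 1.57

Die swell = 1.57


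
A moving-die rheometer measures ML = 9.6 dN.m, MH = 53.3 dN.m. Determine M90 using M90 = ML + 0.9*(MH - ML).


M90 = ML + 0.9 * (MH - ML)
M90 = 9.6 + 0.9 * (53.3 - 9.6)
M90 = 9.6 + 0.9 * 43.7
M90 = 48.93 dN.m

48.93 dN.m


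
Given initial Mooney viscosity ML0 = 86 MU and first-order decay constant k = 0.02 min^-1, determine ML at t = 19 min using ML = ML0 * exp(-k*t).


ML = ML0 * exp(-k * t)
ML = 86 * exp(-0.02 * 19)
ML = 86 * 0.6839
ML = 58.81 MU

58.81 MU


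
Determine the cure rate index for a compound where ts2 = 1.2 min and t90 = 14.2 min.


CRI = 100 / (t90 - ts2)
= 100 / (14.2 - 1.2)
= 100 / 13.0
= 7.69 min^-1

7.69 min^-1


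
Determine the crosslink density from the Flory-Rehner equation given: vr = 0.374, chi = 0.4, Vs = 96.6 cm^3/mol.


ln(1 - vr) = ln(1 - 0.374) = -0.4684
Numerator = -((-0.4684) + 0.374 + 0.4 * 0.374^2) = 0.0385
Denominator = 96.6 * (0.374^(1/3) - 0.374/2) = 51.5345
nu = 0.0385 / 51.5345 = 7.4619e-04 mol/cm^3

7.4619e-04 mol/cm^3


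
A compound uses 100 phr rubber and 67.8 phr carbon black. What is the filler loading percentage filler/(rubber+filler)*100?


Filler % = filler / (rubber + filler) * 100
= 67.8 / (100 + 67.8) * 100
= 67.8 / 167.8 * 100
= 40.41%

40.41%


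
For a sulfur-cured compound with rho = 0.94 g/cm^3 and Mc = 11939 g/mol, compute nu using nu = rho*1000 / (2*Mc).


nu = rho * 1000 / (2 * Mc)
nu = 0.94 * 1000 / (2 * 11939)
nu = 940.0 / 23878
nu = 0.0394 mol/L

0.0394 mol/L


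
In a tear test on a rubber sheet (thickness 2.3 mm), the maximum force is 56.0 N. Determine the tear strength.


Tear strength = force / thickness
= 56.0 / 2.3
= 24.35 N/mm

24.35 N/mm


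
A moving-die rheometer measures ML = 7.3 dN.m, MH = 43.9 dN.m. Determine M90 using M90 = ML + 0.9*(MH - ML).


M90 = ML + 0.9 * (MH - ML)
M90 = 7.3 + 0.9 * (43.9 - 7.3)
M90 = 7.3 + 0.9 * 36.6
M90 = 40.24 dN.m

40.24 dN.m


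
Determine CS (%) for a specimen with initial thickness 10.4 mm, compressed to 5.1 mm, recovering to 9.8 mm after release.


CS = (t0 - recovered) / (t0 - ts) * 100
= (10.4 - 9.8) / (10.4 - 5.1) * 100
= 0.6 / 5.3 * 100
= 11.3%

11.3%


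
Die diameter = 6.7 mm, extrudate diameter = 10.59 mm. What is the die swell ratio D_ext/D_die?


Die swell ratio = D_extrudate / D_die
= 10.59 / 6.7
= 1.581

Die swell = 1.581


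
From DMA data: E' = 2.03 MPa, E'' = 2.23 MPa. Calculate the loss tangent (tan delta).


tan delta = E'' / E'
= 2.23 / 2.03
= 1.0985

tan delta = 1.0985


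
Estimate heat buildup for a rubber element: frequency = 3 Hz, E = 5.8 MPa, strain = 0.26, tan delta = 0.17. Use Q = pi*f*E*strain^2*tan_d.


Q = pi * f * E * strain^2 * tan_d
= pi * 3 * 5.8 * 0.26^2 * 0.17
= pi * 3 * 5.8 * 0.0676 * 0.17
= 0.6282

Q = 0.6282


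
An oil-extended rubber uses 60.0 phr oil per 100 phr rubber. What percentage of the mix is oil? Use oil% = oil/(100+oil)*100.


Oil % = oil / (100 + oil) * 100
= 60.0 / (100 + 60.0) * 100
= 60.0 / 160.0 * 100
= 37.5%

37.5%


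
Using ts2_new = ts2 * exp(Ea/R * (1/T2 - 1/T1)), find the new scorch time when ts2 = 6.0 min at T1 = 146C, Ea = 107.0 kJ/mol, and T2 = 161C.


Convert temperatures: T1 = 146 + 273.15 = 419.15 K, T2 = 161 + 273.15 = 434.15 K
ts2_new = 6.0 * exp(107000 / 8.314 * (1/434.15 - 1/419.15))
1/T2 - 1/T1 = -8.2429e-05
ts2_new = 2.08 min

2.08 min


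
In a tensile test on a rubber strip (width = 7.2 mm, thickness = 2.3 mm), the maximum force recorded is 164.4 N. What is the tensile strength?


Area = width * thickness = 7.2 * 2.3 = 16.56 mm^2
TS = force / area = 164.4 / 16.56 = 9.93 MPa

9.93 MPa


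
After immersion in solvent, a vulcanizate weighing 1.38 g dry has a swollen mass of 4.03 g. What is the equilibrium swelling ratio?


Q = W_swollen / W_dry
Q = 4.03 / 1.38
Q = 2.92

Q = 2.92


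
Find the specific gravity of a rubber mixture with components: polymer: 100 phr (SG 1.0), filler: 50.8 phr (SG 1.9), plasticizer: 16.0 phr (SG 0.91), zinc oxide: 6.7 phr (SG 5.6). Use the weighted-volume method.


Sum of weights = 173.5
Volume contributions:
  polymer: 100/1.0 = 100.0000
  filler: 50.8/1.9 = 26.7368
  plasticizer: 16.0/0.91 = 17.5824
  zinc oxide: 6.7/5.6 = 1.1964
Sum of volumes = 145.5157
SG = 173.5 / 145.5157 = 1.192

SG = 1.192


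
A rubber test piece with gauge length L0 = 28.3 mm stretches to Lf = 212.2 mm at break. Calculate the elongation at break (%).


Elongation = (Lf - L0) / L0 * 100
= (212.2 - 28.3) / 28.3 * 100
= 183.9 / 28.3 * 100
= 649.8%

649.8%


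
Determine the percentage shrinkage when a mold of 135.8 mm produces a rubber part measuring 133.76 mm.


Shrinkage = (mold - part) / mold * 100
= (135.8 - 133.76) / 135.8 * 100
= 2.04 / 135.8 * 100
= 1.5%

1.5%


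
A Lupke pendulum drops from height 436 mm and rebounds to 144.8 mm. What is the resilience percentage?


Resilience = h_rebound / h_drop * 100
= 144.8 / 436 * 100
= 33.2%

33.2%


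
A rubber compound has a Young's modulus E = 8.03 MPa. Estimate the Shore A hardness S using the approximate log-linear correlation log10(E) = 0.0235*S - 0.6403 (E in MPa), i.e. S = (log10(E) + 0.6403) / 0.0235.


log10(E) = 0.0235*S - 0.6403  =>  S = (log10(E) + 0.6403) / 0.0235
log10(8.03) = 0.904716
S = (0.904716 + 0.6403) / 0.0235 = 1.545016 / 0.0235
S = 65.7

Shore A = 65.7


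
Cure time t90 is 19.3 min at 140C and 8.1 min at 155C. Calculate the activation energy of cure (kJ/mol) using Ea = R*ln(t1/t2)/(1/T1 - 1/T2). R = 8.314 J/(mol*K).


T1 = 413.15 K, T2 = 428.15 K
1/T1 - 1/T2 = 8.4798e-05
ln(t1/t2) = ln(19.3/8.1) = 0.8682
Ea = 8.314 * 0.8682 / 8.4798e-05 = 85126.1072 J/mol
Ea = 85.13 kJ/mol

85.13 kJ/mol


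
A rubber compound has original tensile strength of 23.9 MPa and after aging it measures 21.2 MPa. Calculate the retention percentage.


Retention = aged / original * 100
= 21.2 / 23.9 * 100
= 88.7%

88.7%


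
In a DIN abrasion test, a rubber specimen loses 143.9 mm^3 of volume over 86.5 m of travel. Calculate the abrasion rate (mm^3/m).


Rate = volume_loss / distance
= 143.9 / 86.5
= 1.664 mm^3/m

1.664 mm^3/m


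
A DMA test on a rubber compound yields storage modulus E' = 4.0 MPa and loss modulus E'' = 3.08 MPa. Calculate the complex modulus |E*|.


|E*| = sqrt(E'^2 + E''^2)
= sqrt(4.0^2 + 3.08^2)
= sqrt(16.0000 + 9.4864)
= 5.048 MPa

5.048 MPa


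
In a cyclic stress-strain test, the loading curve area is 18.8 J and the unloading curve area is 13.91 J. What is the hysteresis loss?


Hysteresis loss = loading - unloading
= 18.8 - 13.91
= 4.89 J

4.89 J


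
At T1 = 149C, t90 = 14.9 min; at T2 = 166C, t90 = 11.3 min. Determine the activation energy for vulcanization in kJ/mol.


T1 = 422.15 K, T2 = 439.15 K
1/T1 - 1/T2 = 9.1700e-05
ln(t1/t2) = ln(14.9/11.3) = 0.2766
Ea = 8.314 * 0.2766 / 9.1700e-05 = 25074.2395 J/mol
Ea = 25.07 kJ/mol

25.07 kJ/mol


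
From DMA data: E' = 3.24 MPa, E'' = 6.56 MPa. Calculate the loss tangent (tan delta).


tan delta = E'' / E'
= 6.56 / 3.24
= 2.0247

tan delta = 2.0247


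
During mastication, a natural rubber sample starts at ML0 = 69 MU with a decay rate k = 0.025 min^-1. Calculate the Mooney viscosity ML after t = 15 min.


ML = ML0 * exp(-k * t)
ML = 69 * exp(-0.025 * 15)
ML = 69 * 0.6873
ML = 47.42 MU

47.42 MU


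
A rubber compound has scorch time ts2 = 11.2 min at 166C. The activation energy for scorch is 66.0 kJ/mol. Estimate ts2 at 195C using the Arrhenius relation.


Convert temperatures: T1 = 166 + 273.15 = 439.15 K, T2 = 195 + 273.15 = 468.15 K
ts2_new = 11.2 * exp(66000 / 8.314 * (1/468.15 - 1/439.15))
1/T2 - 1/T1 = -1.4106e-04
ts2_new = 3.66 min

3.66 min


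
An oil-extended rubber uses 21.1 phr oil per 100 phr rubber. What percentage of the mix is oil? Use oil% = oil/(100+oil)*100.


Oil % = oil / (100 + oil) * 100
= 21.1 / (100 + 21.1) * 100
= 21.1 / 121.1 * 100
= 17.42%

17.42%


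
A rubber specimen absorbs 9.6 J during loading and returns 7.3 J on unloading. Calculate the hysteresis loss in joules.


Hysteresis loss = loading - unloading
= 9.6 - 7.3
= 2.3 J

2.3 J


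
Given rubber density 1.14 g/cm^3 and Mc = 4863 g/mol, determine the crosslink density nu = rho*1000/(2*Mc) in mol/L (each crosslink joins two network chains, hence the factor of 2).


nu = rho * 1000 / (2 * Mc)
nu = 1.14 * 1000 / (2 * 4863)
nu = 1140.0 / 9726
nu = 0.1172 mol/L

0.1172 mol/L


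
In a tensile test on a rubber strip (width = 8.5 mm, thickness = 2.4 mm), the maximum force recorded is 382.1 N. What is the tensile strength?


Area = width * thickness = 8.5 * 2.4 = 20.4 mm^2
TS = force / area = 382.1 / 20.4 = 18.73 MPa

18.73 MPa


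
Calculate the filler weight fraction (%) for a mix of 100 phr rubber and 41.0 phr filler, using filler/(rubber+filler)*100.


Filler % = filler / (rubber + filler) * 100
= 41.0 / (100 + 41.0) * 100
= 41.0 / 141.0 * 100
= 29.08%

29.08%


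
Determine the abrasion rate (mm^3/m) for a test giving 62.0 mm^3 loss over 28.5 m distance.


Rate = volume_loss / distance
= 62.0 / 28.5
= 2.175 mm^3/m

2.175 mm^3/m


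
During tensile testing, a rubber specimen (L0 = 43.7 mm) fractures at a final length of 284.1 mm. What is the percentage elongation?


Elongation = (Lf - L0) / L0 * 100
= (284.1 - 43.7) / 43.7 * 100
= 240.4 / 43.7 * 100
= 550.1%

550.1%


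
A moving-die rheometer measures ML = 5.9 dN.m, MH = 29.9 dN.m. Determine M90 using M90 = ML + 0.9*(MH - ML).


M90 = ML + 0.9 * (MH - ML)
M90 = 5.9 + 0.9 * (29.9 - 5.9)
M90 = 5.9 + 0.9 * 24.0
M90 = 27.5 dN.m

27.5 dN.m


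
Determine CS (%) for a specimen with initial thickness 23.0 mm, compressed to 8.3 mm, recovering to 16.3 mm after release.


CS = (t0 - recovered) / (t0 - ts) * 100
= (23.0 - 16.3) / (23.0 - 8.3) * 100
= 6.7 / 14.7 * 100
= 45.6%

45.6%


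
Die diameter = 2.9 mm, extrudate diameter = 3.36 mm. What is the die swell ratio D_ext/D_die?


Die swell ratio = D_extrudate / D_die
= 3.36 / 2.9
= 1.159

Die swell = 1.159


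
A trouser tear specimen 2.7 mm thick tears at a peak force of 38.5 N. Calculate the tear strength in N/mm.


Tear strength = force / thickness
= 38.5 / 2.7
= 14.26 N/mm

14.26 N/mm


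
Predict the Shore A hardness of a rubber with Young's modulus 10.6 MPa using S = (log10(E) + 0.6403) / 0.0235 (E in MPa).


log10(E) = 0.0235*S - 0.6403  =>  S = (log10(E) + 0.6403) / 0.0235
log10(10.6) = 1.025306
S = (1.025306 + 0.6403) / 0.0235 = 1.665606 / 0.0235
S = 70.9

Shore A = 70.9


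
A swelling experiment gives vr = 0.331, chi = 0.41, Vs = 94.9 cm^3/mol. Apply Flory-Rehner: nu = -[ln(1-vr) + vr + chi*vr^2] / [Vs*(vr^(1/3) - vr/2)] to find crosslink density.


ln(1 - vr) = ln(1 - 0.331) = -0.4020
Numerator = -((-0.4020) + 0.331 + 0.41 * 0.331^2) = 0.0261
Denominator = 94.9 * (0.331^(1/3) - 0.331/2) = 49.9401
nu = 0.0261 / 49.9401 = 5.2165e-04 mol/cm^3

5.2165e-04 mol/cm^3


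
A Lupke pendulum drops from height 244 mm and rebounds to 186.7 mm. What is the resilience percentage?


Resilience = h_rebound / h_drop * 100
= 186.7 / 244 * 100
= 76.5%

76.5%


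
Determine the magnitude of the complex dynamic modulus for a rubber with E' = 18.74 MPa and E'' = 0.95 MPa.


|E*| = sqrt(E'^2 + E''^2)
= sqrt(18.74^2 + 0.95^2)
= sqrt(351.1876 + 0.9025)
= 18.764 MPa

18.764 MPa


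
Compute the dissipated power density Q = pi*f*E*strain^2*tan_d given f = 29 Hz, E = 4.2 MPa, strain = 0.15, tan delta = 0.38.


Q = pi * f * E * strain^2 * tan_d
= pi * 29 * 4.2 * 0.15^2 * 0.38
= pi * 29 * 4.2 * 0.0225 * 0.38
= 3.2716

Q = 3.2716


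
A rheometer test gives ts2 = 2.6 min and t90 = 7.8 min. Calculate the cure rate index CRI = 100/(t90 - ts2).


CRI = 100 / (t90 - ts2)
= 100 / (7.8 - 2.6)
= 100 / 5.2
= 19.23 min^-1

19.23 min^-1


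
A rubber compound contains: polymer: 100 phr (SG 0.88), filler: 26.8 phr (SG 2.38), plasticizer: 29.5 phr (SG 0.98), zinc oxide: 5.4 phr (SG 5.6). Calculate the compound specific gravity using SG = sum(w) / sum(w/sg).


Sum of weights = 161.7
Volume contributions:
  polymer: 100/0.88 = 113.6364
  filler: 26.8/2.38 = 11.2605
  plasticizer: 29.5/0.98 = 30.1020
  zinc oxide: 5.4/5.6 = 0.9643
Sum of volumes = 155.9632
SG = 161.7 / 155.9632 = 1.037

SG = 1.037


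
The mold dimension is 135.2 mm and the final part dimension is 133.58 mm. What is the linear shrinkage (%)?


Shrinkage = (mold - part) / mold * 100
= (135.2 - 133.58) / 135.2 * 100
= 1.62 / 135.2 * 100
= 1.2%

1.2%


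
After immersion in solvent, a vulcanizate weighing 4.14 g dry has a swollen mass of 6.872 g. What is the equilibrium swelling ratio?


Q = W_swollen / W_dry
Q = 6.872 / 4.14
Q = 1.66

Q = 1.66


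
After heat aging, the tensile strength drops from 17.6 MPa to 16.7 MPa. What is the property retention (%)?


Retention = aged / original * 100
= 16.7 / 17.6 * 100
= 94.9%

94.9%


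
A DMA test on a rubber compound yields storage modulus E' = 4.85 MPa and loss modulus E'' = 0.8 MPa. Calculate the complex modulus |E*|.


|E*| = sqrt(E'^2 + E''^2)
= sqrt(4.85^2 + 0.8^2)
= sqrt(23.5225 + 0.6400)
= 4.916 MPa

4.916 MPa


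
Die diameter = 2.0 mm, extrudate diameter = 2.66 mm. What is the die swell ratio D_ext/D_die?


Die swell ratio = D_extrudate / D_die
= 2.66 / 2.0
= 1.33

Die swell = 1.33


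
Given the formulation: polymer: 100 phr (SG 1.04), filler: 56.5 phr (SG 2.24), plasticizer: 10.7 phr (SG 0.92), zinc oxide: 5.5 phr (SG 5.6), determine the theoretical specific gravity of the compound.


Sum of weights = 172.7
Volume contributions:
  polymer: 100/1.04 = 96.1538
  filler: 56.5/2.24 = 25.2232
  plasticizer: 10.7/0.92 = 11.6304
  zinc oxide: 5.5/5.6 = 0.9821
Sum of volumes = 133.9896
SG = 172.7 / 133.9896 = 1.289

SG = 1.289


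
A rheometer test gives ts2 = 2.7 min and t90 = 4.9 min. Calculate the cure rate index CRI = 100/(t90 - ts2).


CRI = 100 / (t90 - ts2)
= 100 / (4.9 - 2.7)
= 100 / 2.2
= 45.45 min^-1

45.45 min^-1


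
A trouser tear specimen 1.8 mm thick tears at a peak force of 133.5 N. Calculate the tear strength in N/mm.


Tear strength = force / thickness
= 133.5 / 1.8
= 74.17 N/mm

74.17 N/mm


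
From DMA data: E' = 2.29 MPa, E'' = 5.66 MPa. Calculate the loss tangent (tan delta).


tan delta = E'' / E'
= 5.66 / 2.29
= 2.4716

tan delta = 2.4716


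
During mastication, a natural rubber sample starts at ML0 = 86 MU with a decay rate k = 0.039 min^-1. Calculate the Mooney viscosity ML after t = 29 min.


ML = ML0 * exp(-k * t)
ML = 86 * exp(-0.039 * 29)
ML = 86 * 0.3227
ML = 27.75 MU

27.75 MU


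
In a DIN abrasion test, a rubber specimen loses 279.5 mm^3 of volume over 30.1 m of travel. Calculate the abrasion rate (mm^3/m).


Rate = volume_loss / distance
= 279.5 / 30.1
= 9.286 mm^3/m

9.286 mm^3/m


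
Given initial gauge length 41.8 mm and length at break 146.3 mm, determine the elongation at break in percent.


Elongation = (Lf - L0) / L0 * 100
= (146.3 - 41.8) / 41.8 * 100
= 104.5 / 41.8 * 100
= 250.0%

250.0%


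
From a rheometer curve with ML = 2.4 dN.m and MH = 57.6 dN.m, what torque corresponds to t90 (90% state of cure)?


M90 = ML + 0.9 * (MH - ML)
M90 = 2.4 + 0.9 * (57.6 - 2.4)
M90 = 2.4 + 0.9 * 55.2
M90 = 52.08 dN.m

52.08 dN.m


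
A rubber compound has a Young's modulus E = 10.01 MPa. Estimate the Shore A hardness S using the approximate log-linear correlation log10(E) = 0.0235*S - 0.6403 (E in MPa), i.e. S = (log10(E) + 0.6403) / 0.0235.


log10(E) = 0.0235*S - 0.6403  =>  S = (log10(E) + 0.6403) / 0.0235
log10(10.01) = 1.000434
S = (1.000434 + 0.6403) / 0.0235 = 1.640734 / 0.0235
S = 69.8

Shore A = 69.8


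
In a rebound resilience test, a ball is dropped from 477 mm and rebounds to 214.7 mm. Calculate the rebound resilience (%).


Resilience = h_rebound / h_drop * 100
= 214.7 / 477 * 100
= 45.0%

45.0%


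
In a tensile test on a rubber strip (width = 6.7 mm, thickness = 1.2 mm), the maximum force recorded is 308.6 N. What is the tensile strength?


Area = width * thickness = 6.7 * 1.2 = 8.04 mm^2
TS = force / area = 308.6 / 8.04 = 38.38 MPa

38.38 MPa


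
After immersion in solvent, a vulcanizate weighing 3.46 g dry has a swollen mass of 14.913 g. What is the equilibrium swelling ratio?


Q = W_swollen / W_dry
Q = 14.913 / 3.46
Q = 4.31

Q = 4.31


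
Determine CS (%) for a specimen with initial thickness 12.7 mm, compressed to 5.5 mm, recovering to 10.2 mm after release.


CS = (t0 - recovered) / (t0 - ts) * 100
= (12.7 - 10.2) / (12.7 - 5.5) * 100
= 2.5 / 7.2 * 100
= 34.7%

34.7%


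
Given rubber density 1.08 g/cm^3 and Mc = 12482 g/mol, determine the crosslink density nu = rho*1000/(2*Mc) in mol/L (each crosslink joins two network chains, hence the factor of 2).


nu = rho * 1000 / (2 * Mc)
nu = 1.08 * 1000 / (2 * 12482)
nu = 1080.0 / 24964
nu = 0.0433 mol/L

0.0433 mol/L


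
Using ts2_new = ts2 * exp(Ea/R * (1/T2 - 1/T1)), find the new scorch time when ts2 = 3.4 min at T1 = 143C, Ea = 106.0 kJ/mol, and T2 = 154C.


Convert temperatures: T1 = 143 + 273.15 = 416.15 K, T2 = 154 + 273.15 = 427.15 K
ts2_new = 3.4 * exp(106000 / 8.314 * (1/427.15 - 1/416.15))
1/T2 - 1/T1 = -6.1882e-05
ts2_new = 1.54 min

1.54 min


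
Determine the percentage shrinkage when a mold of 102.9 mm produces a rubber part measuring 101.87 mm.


Shrinkage = (mold - part) / mold * 100
= (102.9 - 101.87) / 102.9 * 100
= 1.03 / 102.9 * 100
= 1.0%

1.0%


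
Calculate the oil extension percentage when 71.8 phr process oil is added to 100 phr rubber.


Oil % = oil / (100 + oil) * 100
= 71.8 / (100 + 71.8) * 100
= 71.8 / 171.8 * 100
= 41.79%

41.79%


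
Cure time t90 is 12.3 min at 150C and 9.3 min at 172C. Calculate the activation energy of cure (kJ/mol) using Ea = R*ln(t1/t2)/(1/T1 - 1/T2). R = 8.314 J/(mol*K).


T1 = 423.15 K, T2 = 445.15 K
1/T1 - 1/T2 = 1.1679e-04
ln(t1/t2) = ln(12.3/9.3) = 0.2796
Ea = 8.314 * 0.2796 / 1.1679e-04 = 19902.2288 J/mol
Ea = 19.9 kJ/mol

19.9 kJ/mol


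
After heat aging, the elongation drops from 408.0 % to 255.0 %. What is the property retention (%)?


Retention = aged / original * 100
= 255.0 / 408.0 * 100
= 62.5%

62.5%


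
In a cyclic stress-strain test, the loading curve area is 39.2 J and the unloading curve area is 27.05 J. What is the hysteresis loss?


Hysteresis loss = loading - unloading
= 39.2 - 27.05
= 12.15 J

12.15 J


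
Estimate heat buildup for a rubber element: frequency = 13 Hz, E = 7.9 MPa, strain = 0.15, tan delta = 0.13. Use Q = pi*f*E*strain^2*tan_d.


Q = pi * f * E * strain^2 * tan_d
= pi * 13 * 7.9 * 0.15^2 * 0.13
= pi * 13 * 7.9 * 0.0225 * 0.13
= 0.9437

Q = 0.9437


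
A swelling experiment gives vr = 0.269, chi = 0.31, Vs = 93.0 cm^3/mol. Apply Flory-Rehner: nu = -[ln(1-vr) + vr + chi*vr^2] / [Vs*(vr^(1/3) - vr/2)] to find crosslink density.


ln(1 - vr) = ln(1 - 0.269) = -0.3133
Numerator = -((-0.3133) + 0.269 + 0.31 * 0.269^2) = 0.0219
Denominator = 93.0 * (0.269^(1/3) - 0.269/2) = 47.5259
nu = 0.0219 / 47.5259 = 4.6101e-04 mol/cm^3

4.6101e-04 mol/cm^3


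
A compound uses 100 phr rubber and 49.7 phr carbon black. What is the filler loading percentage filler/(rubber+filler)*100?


Filler % = filler / (rubber + filler) * 100
= 49.7 / (100 + 49.7) * 100
= 49.7 / 149.7 * 100
= 33.2%

33.2%


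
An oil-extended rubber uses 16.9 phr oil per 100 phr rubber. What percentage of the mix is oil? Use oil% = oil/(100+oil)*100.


Oil % = oil / (100 + oil) * 100
= 16.9 / (100 + 16.9) * 100
= 16.9 / 116.9 * 100
= 14.46%

14.46%


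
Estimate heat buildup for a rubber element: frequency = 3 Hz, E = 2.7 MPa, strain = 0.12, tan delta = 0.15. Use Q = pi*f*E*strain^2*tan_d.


Q = pi * f * E * strain^2 * tan_d
= pi * 3 * 2.7 * 0.12^2 * 0.15
= pi * 3 * 2.7 * 0.0144 * 0.15
= 0.0550

Q = 0.0550


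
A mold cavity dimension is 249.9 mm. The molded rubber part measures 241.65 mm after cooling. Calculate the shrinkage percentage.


Shrinkage = (mold - part) / mold * 100
= (249.9 - 241.65) / 249.9 * 100
= 8.25 / 249.9 * 100
= 3.3%

3.3%


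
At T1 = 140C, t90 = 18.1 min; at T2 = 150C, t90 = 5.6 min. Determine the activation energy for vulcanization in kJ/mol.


T1 = 413.15 K, T2 = 423.15 K
1/T1 - 1/T2 = 5.7200e-05
ln(t1/t2) = ln(18.1/5.6) = 1.1731
Ea = 8.314 * 1.1731 / 5.7200e-05 = 170515.5313 J/mol
Ea = 170.52 kJ/mol

170.52 kJ/mol


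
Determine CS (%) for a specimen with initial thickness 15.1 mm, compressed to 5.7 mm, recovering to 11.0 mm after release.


CS = (t0 - recovered) / (t0 - ts) * 100
= (15.1 - 11.0) / (15.1 - 5.7) * 100
= 4.1 / 9.4 * 100
= 43.6%

43.6%


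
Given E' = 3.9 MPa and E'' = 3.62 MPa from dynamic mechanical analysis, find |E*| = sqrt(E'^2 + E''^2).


|E*| = sqrt(E'^2 + E''^2)
= sqrt(3.9^2 + 3.62^2)
= sqrt(15.2100 + 13.1044)
= 5.321 MPa

5.321 MPa


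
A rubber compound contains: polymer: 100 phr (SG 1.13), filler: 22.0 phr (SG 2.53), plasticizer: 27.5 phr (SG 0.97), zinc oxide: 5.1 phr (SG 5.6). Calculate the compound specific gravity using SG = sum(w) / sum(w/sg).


Sum of weights = 154.6
Volume contributions:
  polymer: 100/1.13 = 88.4956
  filler: 22.0/2.53 = 8.6957
  plasticizer: 27.5/0.97 = 28.3505
  zinc oxide: 5.1/5.6 = 0.9107
Sum of volumes = 126.4525
SG = 154.6 / 126.4525 = 1.223

SG = 1.223


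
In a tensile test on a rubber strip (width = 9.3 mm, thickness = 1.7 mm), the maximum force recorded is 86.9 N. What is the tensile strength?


Area = width * thickness = 9.3 * 1.7 = 15.81 mm^2
TS = force / area = 86.9 / 15.81 = 5.5 MPa

5.5 MPa


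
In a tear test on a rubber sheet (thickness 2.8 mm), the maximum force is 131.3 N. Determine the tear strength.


Tear strength = force / thickness
= 131.3 / 2.8
= 46.89 N/mm

46.89 N/mm


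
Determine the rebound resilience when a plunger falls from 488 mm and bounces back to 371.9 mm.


Resilience = h_rebound / h_drop * 100
= 371.9 / 488 * 100
= 76.2%

76.2%


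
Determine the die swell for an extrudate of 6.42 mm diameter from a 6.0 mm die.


Die swell ratio = D_extrudate / D_die
= 6.42 / 6.0
= 1.07

Die swell = 1.07


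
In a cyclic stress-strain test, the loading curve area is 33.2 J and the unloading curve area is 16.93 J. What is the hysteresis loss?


Hysteresis loss = loading - unloading
= 33.2 - 16.93
= 16.27 J

16.27 J


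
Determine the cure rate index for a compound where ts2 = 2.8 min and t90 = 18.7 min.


CRI = 100 / (t90 - ts2)
= 100 / (18.7 - 2.8)
= 100 / 15.9
= 6.29 min^-1

6.29 min^-1


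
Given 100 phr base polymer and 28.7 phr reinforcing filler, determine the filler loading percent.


Filler % = filler / (rubber + filler) * 100
= 28.7 / (100 + 28.7) * 100
= 28.7 / 128.7 * 100
= 22.3%

22.3%


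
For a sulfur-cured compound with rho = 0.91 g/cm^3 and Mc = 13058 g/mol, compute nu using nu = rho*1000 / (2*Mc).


nu = rho * 1000 / (2 * Mc)
nu = 0.91 * 1000 / (2 * 13058)
nu = 910.0 / 26116
nu = 0.0348 mol/L

0.0348 mol/L


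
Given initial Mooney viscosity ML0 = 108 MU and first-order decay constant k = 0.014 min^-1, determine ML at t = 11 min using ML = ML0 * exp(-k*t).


ML = ML0 * exp(-k * t)
ML = 108 * exp(-0.014 * 11)
ML = 108 * 0.8573
ML = 92.59 MU

92.59 MU


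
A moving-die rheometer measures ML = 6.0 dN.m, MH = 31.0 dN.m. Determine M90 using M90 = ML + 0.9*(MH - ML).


M90 = ML + 0.9 * (MH - ML)
M90 = 6.0 + 0.9 * (31.0 - 6.0)
M90 = 6.0 + 0.9 * 25.0
M90 = 28.5 dN.m

28.5 dN.m


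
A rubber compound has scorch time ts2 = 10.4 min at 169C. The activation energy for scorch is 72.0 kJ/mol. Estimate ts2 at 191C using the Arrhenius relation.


Convert temperatures: T1 = 169 + 273.15 = 442.15 K, T2 = 191 + 273.15 = 464.15 K
ts2_new = 10.4 * exp(72000 / 8.314 * (1/464.15 - 1/442.15))
1/T2 - 1/T1 = -1.0720e-04
ts2_new = 4.11 min

4.11 min


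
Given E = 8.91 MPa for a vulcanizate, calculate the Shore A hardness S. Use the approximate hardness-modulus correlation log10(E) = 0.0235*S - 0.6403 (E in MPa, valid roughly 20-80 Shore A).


log10(E) = 0.0235*S - 0.6403  =>  S = (log10(E) + 0.6403) / 0.0235
log10(8.91) = 0.949878
S = (0.949878 + 0.6403) / 0.0235 = 1.590178 / 0.0235
S = 67.7

Shore A = 67.7


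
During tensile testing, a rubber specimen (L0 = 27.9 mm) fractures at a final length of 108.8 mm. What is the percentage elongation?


Elongation = (Lf - L0) / L0 * 100
= (108.8 - 27.9) / 27.9 * 100
= 80.9 / 27.9 * 100
= 290.0%

290.0%


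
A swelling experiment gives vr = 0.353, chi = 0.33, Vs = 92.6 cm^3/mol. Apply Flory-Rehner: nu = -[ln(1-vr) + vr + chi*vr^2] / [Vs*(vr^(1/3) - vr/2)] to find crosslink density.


ln(1 - vr) = ln(1 - 0.353) = -0.4354
Numerator = -((-0.4354) + 0.353 + 0.33 * 0.353^2) = 0.0413
Denominator = 92.6 * (0.353^(1/3) - 0.353/2) = 49.1000
nu = 0.0413 / 49.1000 = 8.4090e-04 mol/cm^3

8.4090e-04 mol/cm^3


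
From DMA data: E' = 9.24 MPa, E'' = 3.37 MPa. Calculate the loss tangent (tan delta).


tan delta = E'' / E'
= 3.37 / 9.24
= 0.3647

tan delta = 0.3647


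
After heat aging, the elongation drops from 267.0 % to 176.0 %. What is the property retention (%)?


Retention = aged / original * 100
= 176.0 / 267.0 * 100
= 65.9%

65.9%


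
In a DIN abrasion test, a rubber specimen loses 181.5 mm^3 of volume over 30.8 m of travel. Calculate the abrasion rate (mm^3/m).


Rate = volume_loss / distance
= 181.5 / 30.8
= 5.893 mm^3/m

5.893 mm^3/m


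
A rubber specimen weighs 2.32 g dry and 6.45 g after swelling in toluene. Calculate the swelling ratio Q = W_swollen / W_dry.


Q = W_swollen / W_dry
Q = 6.45 / 2.32
Q = 2.78

Q = 2.78


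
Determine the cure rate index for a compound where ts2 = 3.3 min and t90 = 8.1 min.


CRI = 100 / (t90 - ts2)
= 100 / (8.1 - 3.3)
= 100 / 4.8
= 20.83 min^-1

20.83 min^-1


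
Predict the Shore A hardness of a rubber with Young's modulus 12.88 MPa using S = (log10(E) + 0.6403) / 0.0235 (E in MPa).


log10(E) = 0.0235*S - 0.6403  =>  S = (log10(E) + 0.6403) / 0.0235
log10(12.88) = 1.109916
S = (1.109916 + 0.6403) / 0.0235 = 1.750216 / 0.0235
S = 74.5

Shore A = 74.5


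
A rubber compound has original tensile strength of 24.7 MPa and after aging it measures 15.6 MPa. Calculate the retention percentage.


Retention = aged / original * 100
= 15.6 / 24.7 * 100
= 63.2%

63.2%


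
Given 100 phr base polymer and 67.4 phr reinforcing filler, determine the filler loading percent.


Filler % = filler / (rubber + filler) * 100
= 67.4 / (100 + 67.4) * 100
= 67.4 / 167.4 * 100
= 40.26%

40.26%


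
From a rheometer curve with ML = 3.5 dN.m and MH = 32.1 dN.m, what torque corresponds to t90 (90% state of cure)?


M90 = ML + 0.9 * (MH - ML)
M90 = 3.5 + 0.9 * (32.1 - 3.5)
M90 = 3.5 + 0.9 * 28.6
M90 = 29.24 dN.m

29.24 dN.m


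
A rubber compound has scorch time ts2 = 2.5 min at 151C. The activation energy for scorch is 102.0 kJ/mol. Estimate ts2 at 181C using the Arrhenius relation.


Convert temperatures: T1 = 151 + 273.15 = 424.15 K, T2 = 181 + 273.15 = 454.15 K
ts2_new = 2.5 * exp(102000 / 8.314 * (1/454.15 - 1/424.15))
1/T2 - 1/T1 = -1.5574e-04
ts2_new = 0.37 min

0.37 min


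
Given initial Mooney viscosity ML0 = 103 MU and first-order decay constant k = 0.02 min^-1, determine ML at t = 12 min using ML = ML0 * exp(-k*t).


ML = ML0 * exp(-k * t)
ML = 103 * exp(-0.02 * 12)
ML = 103 * 0.7866
ML = 81.02 MU

81.02 MU


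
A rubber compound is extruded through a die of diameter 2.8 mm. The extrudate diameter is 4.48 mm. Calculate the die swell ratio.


Die swell ratio = D_extrudate / D_die
= 4.48 / 2.8
= 1.6

Die swell = 1.6


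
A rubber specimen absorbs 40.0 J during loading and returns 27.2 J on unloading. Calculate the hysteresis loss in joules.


Hysteresis loss = loading - unloading
= 40.0 - 27.2
= 12.8 J

12.8 J


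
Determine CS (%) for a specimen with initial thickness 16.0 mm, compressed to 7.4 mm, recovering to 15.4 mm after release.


CS = (t0 - recovered) / (t0 - ts) * 100
= (16.0 - 15.4) / (16.0 - 7.4) * 100
= 0.6 / 8.6 * 100
= 7.0%

7.0%


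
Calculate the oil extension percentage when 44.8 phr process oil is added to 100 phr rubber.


Oil % = oil / (100 + oil) * 100
= 44.8 / (100 + 44.8) * 100
= 44.8 / 144.8 * 100
= 30.94%

30.94%


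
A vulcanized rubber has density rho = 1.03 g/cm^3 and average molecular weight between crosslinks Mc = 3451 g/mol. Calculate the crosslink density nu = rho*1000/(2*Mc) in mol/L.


nu = rho * 1000 / (2 * Mc)
nu = 1.03 * 1000 / (2 * 3451)
nu = 1030.0 / 6902
nu = 0.1492 mol/L

0.1492 mol/L


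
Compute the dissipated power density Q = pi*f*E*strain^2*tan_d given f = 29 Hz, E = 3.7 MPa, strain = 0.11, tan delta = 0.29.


Q = pi * f * E * strain^2 * tan_d
= pi * 29 * 3.7 * 0.11^2 * 0.29
= pi * 29 * 3.7 * 0.0121 * 0.29
= 1.1829

Q = 1.1829


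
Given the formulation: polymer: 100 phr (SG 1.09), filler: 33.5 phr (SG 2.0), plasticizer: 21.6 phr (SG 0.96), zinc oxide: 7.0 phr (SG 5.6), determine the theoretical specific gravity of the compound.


Sum of weights = 162.1
Volume contributions:
  polymer: 100/1.09 = 91.7431
  filler: 33.5/2.0 = 16.7500
  plasticizer: 21.6/0.96 = 22.5000
  zinc oxide: 7.0/5.6 = 1.2500
Sum of volumes = 132.2431
SG = 162.1 / 132.2431 = 1.226

SG = 1.226


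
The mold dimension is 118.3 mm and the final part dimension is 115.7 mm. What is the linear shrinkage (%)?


Shrinkage = (mold - part) / mold * 100
= (118.3 - 115.7) / 118.3 * 100
= 2.6 / 118.3 * 100
= 2.2%

2.2%


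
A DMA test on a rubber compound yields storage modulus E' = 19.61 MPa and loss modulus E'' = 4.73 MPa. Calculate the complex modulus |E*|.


|E*| = sqrt(E'^2 + E''^2)
= sqrt(19.61^2 + 4.73^2)
= sqrt(384.5521 + 22.3729)
= 20.172 MPa

20.172 MPa


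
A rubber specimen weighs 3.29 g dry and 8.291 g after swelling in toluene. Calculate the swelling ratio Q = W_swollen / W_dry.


Q = W_swollen / W_dry
Q = 8.291 / 3.29
Q = 2.52

Q = 2.52


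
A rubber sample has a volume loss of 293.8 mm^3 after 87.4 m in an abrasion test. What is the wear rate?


Rate = volume_loss / distance
= 293.8 / 87.4
= 3.362 mm^3/m

3.362 mm^3/m


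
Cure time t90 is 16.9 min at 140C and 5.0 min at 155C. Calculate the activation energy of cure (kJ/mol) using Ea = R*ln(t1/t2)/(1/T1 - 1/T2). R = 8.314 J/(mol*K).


T1 = 413.15 K, T2 = 428.15 K
1/T1 - 1/T2 = 8.4798e-05
ln(t1/t2) = ln(16.9/5.0) = 1.2179
Ea = 8.314 * 1.2179 / 8.4798e-05 = 119405.8034 J/mol
Ea = 119.41 kJ/mol

119.41 kJ/mol
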